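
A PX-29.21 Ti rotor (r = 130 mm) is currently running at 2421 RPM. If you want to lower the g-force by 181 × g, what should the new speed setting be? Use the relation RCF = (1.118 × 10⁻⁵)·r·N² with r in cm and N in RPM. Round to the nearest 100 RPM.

r = 130 mm = 13.0 cm
Current RCF = 1.118 × 10⁻⁵ × 13 × (2421)² = 1.118 × 10⁻⁵ × 13 × 5,861,241 ≈ 851.9 × g
Target RCF = 851.9 − 181 = 670.9 × g
N² = 670.9 / (14.534 × 10⁻⁵) = 4,616,073
N ≈ √4,616,073 ≈ 2,148.5

2100 RPM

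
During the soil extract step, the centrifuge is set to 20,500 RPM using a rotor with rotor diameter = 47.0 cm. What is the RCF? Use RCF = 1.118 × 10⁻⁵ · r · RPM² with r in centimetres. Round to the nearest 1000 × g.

r = 47.0 / 2 = 23.5 cm
RCF = 1.118 × 10⁻⁵ × r × N²
RCF = 1.118 × 10⁻⁵ × 23.5 × (20500)² = 1.118 × 10⁻⁵ × 23.5 × 420,250,000 ≈ 110,412.3 × g

110000 x g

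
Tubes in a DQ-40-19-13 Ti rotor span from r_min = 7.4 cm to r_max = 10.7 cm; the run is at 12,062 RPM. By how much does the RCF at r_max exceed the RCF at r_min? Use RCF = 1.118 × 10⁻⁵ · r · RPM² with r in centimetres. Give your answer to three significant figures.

5370 × g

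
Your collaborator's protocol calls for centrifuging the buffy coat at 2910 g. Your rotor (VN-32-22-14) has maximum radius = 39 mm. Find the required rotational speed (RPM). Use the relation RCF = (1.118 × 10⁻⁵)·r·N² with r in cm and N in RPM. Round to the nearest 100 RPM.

≈ 8200 RPM

r = 39 mm = 3.9 cm
2,910 = 1.118 × 10⁻⁵ × 3.9 × N²
N² = 2,910 / (4.3602 × 10⁻⁵) = 66,740,058
N ≈ √66,740,058 ≈ 8,169.5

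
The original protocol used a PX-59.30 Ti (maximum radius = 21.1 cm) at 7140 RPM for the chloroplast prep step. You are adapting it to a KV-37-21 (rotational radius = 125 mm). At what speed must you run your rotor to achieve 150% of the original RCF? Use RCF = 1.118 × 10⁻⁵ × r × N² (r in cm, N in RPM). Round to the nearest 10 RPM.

RCF_original = 1.118 × 10⁻⁵ × 21.1 × (7140)² = 1.118 × 10⁻⁵ × 21.1 × 50,979,600 ≈ 12,026 × g
Target RCF = 1.5 × 12,026 ≈ 18,039 × g
Your rotor: r = 125 mm = 12.5 cm
18,039 = 1.118 × 10⁻⁵ × 12.5 × N²
N² = 18,039 / (13.975 × 10⁻⁵) = 129,080,501
N ≈ √129,080,501 ≈ 11,361.4

11360 RPM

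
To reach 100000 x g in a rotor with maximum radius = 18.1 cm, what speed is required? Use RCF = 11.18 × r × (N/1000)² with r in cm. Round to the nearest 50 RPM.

22250 RPM

100,000 = 11.18 × 18.1 × (N/1000)²
(N/1000)² = 100,000 / 202.358 = 494.1737
N = 1000 × √494.1737 ≈ 22,230.0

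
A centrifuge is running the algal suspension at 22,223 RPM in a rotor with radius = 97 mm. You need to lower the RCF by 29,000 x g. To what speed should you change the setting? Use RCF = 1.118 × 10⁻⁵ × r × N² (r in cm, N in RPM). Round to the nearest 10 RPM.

15050 RPM

r = 97 mm = 9.7 cm
Current RCF = 1.118 × 10⁻⁵ × 9.7 × (22223)² = 1.118 × 10⁻⁵ × 9.7 × 493,861,729 ≈ 53,557.3 × g
Target RCF = 53,557.3 − 29,000 = 24,557.3 × g
N² = 24,557.3 / (10.8446 × 10⁻⁵) = 226,447,264
N ≈ √226,447,264 ≈ 15,048.2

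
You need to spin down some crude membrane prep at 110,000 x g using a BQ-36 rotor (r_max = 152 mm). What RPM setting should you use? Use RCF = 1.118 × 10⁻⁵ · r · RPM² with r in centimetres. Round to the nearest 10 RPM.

r = 152 mm = 15.2 cm
RCF = 1.118 × 10⁻⁵ × r × N²
110,000 = 1.118 × 10⁻⁵ × 15.2 × N²
N² = 110,000 / (16.9936 × 10⁻⁵) = 647,302,514
N ≈ √647,302,514 ≈ 25,442.1

≈ 25440 RPM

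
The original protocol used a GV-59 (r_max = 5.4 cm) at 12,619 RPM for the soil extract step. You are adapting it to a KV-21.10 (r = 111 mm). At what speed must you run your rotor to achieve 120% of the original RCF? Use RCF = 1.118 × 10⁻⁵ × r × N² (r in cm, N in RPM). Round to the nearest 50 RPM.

≈ 9650 RPM

RCF_original = 1.118 × 10⁻⁵ × 5.4 × (12619)² = 1.118 × 10⁻⁵ × 5.4 × 159,239,161 ≈ 9,613.6 × g
Target RCF = 1.2 × 9,613.6 ≈ 11,536.3 × g
Your rotor: r = 111 mm = 11.1 cm
11,536.3 = 1.118 × 10⁻⁵ × 11.1 × N²
N² = 11,536.3 / (12.4098 × 10⁻⁵) = 92,961,208
N ≈ √92,961,208 ≈ 9,641.6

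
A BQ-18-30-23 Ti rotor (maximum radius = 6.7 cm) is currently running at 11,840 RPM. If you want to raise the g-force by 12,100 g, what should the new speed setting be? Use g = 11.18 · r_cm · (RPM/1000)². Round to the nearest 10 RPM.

N₂ ≈ 17370 RPM

Current RCF = 11.18 × 6.7 × (11.84)² = 11.18 × 6.7 × 140.1856 ≈ 10,500.7 × g
Target RCF = 10,500.7 + 12,100 = 22,600.7 × g
(N/1000)² = 22,600.7 / 74.906 = 301.7208
N = 1000 × √301.7208 ≈ 17,370.1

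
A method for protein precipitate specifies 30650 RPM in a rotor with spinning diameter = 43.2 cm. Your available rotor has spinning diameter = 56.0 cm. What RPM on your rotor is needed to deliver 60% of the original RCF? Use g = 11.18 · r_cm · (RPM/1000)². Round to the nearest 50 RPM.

Original rotor: r = 43.2 / 2 = 21.6 cm
RCF = 11.18 × r × (N/1000)²
RCF_original = 11.18 × 21.6 × (30.65)² = 11.18 × 21.6 × 939.4225 ≈ 226,859.3 × g
Target RCF = 0.6 × 226,859.3 ≈ 136,115.6 × g
Your rotor: r = 56.0 / 2 = 28 cm
136,115.6 = 11.18 × 28 × (N/1000)²
(N/1000)² = 136,115.6 / 313.04 = 434.8186
N = 1000 × √434.8186 ≈ 20,852.3

20850 RPM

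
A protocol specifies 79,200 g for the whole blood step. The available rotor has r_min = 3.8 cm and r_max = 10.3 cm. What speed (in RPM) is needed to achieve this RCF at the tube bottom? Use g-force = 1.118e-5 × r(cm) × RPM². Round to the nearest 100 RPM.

Use r_max = 10.3 cm.
79,200 = 1.118 × 10⁻⁵ × 10.3 × N²
N² = 79,200 / (11.5154 × 10⁻⁵) = 687,774,632
N ≈ √687,774,632 ≈ 26,225.5

26200 RPM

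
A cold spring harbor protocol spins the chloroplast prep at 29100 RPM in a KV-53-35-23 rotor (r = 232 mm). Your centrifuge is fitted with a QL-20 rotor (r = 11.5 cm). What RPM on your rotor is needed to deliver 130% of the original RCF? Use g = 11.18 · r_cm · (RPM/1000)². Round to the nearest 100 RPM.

Original rotor: r = 232 mm = 23.2 cm
RCF_original = 11.18 × 23.2 × (29.1)² = 11.18 × 23.2 × 846.81 ≈ 219,642.2 × g
Target RCF = 1.3 × 219,642.2 ≈ 285,534.9 × g
285,534.9 = 11.18 × 11.5 × (N/1000)²
(N/1000)² = 285,534.9 / 128.57 = 2220.852
N = 1000 × √2220.852 ≈ 47,125.9

47100 RPM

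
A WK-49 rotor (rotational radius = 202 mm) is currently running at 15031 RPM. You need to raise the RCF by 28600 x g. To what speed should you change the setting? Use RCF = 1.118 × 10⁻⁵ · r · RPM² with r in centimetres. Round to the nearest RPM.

r = 202 mm = 20.2 cm
Current RCF = 1.118 × 10⁻⁵ × 20.2 × (15031)² = 1.118 × 10⁻⁵ × 20.2 × 225,930,961 ≈ 51,023.3 × g
Target RCF = 51,023.3 + 28,600 = 79,623.3 × g
N² = 79,623.3 / (22.5836 × 10⁻⁵) = 352,571,335
N ≈ √352,571,335 ≈ 18,776.9

18777 RPM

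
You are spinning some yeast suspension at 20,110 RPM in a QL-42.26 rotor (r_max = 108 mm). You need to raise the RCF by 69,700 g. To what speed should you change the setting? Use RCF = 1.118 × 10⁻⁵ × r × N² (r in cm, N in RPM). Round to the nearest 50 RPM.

31350 RPM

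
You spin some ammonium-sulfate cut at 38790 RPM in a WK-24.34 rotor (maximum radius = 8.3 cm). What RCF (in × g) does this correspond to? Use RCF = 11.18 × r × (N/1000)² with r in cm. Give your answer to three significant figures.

RCF = 11.18 × 8.3 × (38.79)² = 11.18 × 8.3 × 1,504.6641 ≈ 139,623.8 × g

140000 × g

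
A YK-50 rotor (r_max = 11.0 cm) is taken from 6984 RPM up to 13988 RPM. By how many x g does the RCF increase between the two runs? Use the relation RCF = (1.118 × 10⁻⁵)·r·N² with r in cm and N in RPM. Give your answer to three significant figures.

18100 x g

RCF₁ = 1.118 × 10⁻⁵ × 11 × (6984)² = 1.118 × 10⁻⁵ × 11 × 48,776,256 ≈ 5,998.5 × g
RCF₂ = 1.118 × 10⁻⁵ × 11 × (13988)² = 1.118 × 10⁻⁵ × 11 × 195,664,144 ≈ 24,062.8 × g
Increase = 24,062.8 − 5,998.5 = 18,064.3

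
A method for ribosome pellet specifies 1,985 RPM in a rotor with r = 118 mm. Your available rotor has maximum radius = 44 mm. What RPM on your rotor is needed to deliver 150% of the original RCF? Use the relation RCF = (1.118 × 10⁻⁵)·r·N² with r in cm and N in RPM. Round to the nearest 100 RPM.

Original rotor: r = 118 mm = 11.8 cm
RCF = 1.118 × 10⁻⁵ × r × N²
RCF_original = 1.118 × 10⁻⁵ × 11.8 × (1985)² = 1.118 × 10⁻⁵ × 11.8 × 3,940,225 ≈ 519.8 × g
Target RCF = 1.5 × 519.8 ≈ 779.7 × g
Your rotor: r = 44 mm = 4.4 cm
779.7 = 1.118 × 10⁻⁵ × 4.4 × N²
N² = 779.7 / (4.9192 × 10⁻⁵) = 15,850,138
N ≈ √15,850,138 ≈ 3,981.2

≈ 4000 RPM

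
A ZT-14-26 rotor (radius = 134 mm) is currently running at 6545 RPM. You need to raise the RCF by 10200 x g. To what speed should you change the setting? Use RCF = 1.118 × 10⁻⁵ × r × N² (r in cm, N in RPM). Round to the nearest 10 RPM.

10530 RPM

r = 134 mm = 13.4 cm
Current RCF = 1.118 × 10⁻⁵ × 13.4 × (6545)² = 1.118 × 10⁻⁵ × 13.4 × 42,837,025 ≈ 6,417.5 × g
Target RCF = 6,417.5 + 10,200 = 16,617.5 × g
N² = 16,617.5 / (14.9812 × 10⁻⁵) = 110,922,356
N ≈ √110,922,356 ≈ 10,532.0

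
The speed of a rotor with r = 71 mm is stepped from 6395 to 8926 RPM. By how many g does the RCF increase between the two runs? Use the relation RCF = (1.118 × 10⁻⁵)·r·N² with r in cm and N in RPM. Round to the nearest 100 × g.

3100 g

r = 71 mm = 7.1 cm
RCF₁ = 1.118 × 10⁻⁵ × 7.1 × (6395)² = 1.118 × 10⁻⁵ × 7.1 × 40,896,025 ≈ 3,246.2 × g
RCF₂ = 1.118 × 10⁻⁵ × 7.1 × (8926)² = 1.118 × 10⁻⁵ × 7.1 × 79,673,476 ≈ 6,324.3 × g
Increase = 6,324.3 − 3,246.2 = 3,078.1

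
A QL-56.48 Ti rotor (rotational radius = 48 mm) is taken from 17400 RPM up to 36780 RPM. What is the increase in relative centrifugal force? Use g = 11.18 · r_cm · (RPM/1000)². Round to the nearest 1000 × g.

≈ 56000 ×g

r = 48 mm = 4.8 cm
RCF₁ = 11.18 × 4.8 × (17.4)² = 11.18 × 4.8 × 302.76 ≈ 16,247.3 × g
RCF₂ = 11.18 × 4.8 × (36.78)² = 11.18 × 4.8 × 1,352.7684 ≈ 72,595 × g
Increase = 72,595 − 16,247.3 = 56,347.7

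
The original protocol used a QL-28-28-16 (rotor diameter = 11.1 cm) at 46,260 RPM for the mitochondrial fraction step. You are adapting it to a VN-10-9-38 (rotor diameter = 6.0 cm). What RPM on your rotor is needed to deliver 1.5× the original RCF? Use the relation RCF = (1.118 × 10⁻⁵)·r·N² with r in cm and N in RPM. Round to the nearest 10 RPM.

≈ 77060 RPM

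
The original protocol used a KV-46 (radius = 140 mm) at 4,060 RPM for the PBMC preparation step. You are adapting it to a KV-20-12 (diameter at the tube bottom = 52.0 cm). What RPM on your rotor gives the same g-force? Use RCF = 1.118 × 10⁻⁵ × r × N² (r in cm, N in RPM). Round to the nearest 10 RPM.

≈ 2980 RPM

Original rotor: r = 140 mm = 14.0 cm
RCF_original = 1.118 × 10⁻⁵ × 14 × (4060)² = 1.118 × 10⁻⁵ × 14 × 16,483,600 ≈ 2,580 × g
Your rotor: r = 52.0 / 2 = 26 cm
2,580 = 1.118 × 10⁻⁵ × 26 × N²
N² = 2,580 / (29.068 × 10⁻⁵) = 8,875,740
N ≈ √8,875,740 ≈ 2,979.2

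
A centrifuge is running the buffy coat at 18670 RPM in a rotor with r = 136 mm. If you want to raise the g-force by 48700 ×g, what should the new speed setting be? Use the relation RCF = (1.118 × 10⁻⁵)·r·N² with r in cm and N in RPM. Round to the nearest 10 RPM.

N₂ ≈ 25860 RPM

r = 136 mm = 13.6 cm
Current RCF = 1.118 × 10⁻⁵ × 13.6 × (18670)² = 1.118 × 10⁻⁵ × 13.6 × 348,568,900 ≈ 52,999.2 × g
Target RCF = 52,999.2 + 48,700 = 101,699.2 × g
N² = 101,699.2 / (15.2048 × 10⁻⁵) = 668,862,464
N ≈ √668,862,464 ≈ 25,862.4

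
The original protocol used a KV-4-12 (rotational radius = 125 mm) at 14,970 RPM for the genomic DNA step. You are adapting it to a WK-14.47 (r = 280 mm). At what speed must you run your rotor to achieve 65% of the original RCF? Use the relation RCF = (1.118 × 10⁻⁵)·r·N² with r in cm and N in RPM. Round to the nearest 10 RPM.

≈ 8060 RPM

Original rotor: r = 125 mm = 12.5 cm
RCF = 1.118 × 10⁻⁵ × r × N²
RCF_original = 1.118 × 10⁻⁵ × 12.5 × (14970)² = 1.118 × 10⁻⁵ × 12.5 × 224,100,900 ≈ 31,318.1 × g
Target RCF = 0.65 × 31,318.1 ≈ 20,356.8 × g
Your rotor: r = 280 mm = 28.0 cm
20,356.8 = 1.118 × 10⁻⁵ × 28 × N²
N² = 20,356.8 / (31.304 × 10⁻⁵) = 65,029,389
N ≈ √65,029,389 ≈ 8,064.1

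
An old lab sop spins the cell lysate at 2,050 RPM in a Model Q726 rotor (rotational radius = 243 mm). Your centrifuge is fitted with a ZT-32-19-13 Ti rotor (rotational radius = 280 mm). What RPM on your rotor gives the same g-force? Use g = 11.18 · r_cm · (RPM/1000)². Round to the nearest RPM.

1910 RPM

Original rotor: r = 243 mm = 24.3 cm
RCF_original = 11.18 × 24.3 × (2.05)² = 11.18 × 24.3 × 4.2025 ≈ 1,141.7 × g
Your rotor: r = 280 mm = 28.0 cm
1,141.7 = 11.18 × 28 × (N/1000)²
(N/1000)² = 1,141.7 / 313.04 = 3.647138
N = 1000 × √3.647138 ≈ 1,909.7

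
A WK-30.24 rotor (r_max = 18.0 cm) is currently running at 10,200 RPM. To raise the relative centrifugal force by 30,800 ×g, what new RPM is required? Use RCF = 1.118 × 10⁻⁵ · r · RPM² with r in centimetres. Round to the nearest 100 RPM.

N₂ ≈ 16000 RPM

Current RCF = 1.118 × 10⁻⁵ × 18 × (10200)² = 1.118 × 10⁻⁵ × 18 × 104,040,000 ≈ 20,937 × g
Target RCF = 20,937 + 30,800 = 51,737 × g
N² = 51,737 / (20.124 × 10⁻⁵) = 257,091,036
N ≈ √257,091,036 ≈ 16,034.1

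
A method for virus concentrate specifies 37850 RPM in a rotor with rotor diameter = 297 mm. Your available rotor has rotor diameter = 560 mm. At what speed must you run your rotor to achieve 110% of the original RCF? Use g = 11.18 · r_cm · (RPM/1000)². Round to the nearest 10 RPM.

28910 RPM

Original rotor: r = 297 mm / 2 = 148.5 mm = 14.85 cm
RCF = 11.18 × r × (N/1000)²
RCF_original = 11.18 × 14.85 × (37.85)² = 11.18 × 14.85 × 1,432.6225 ≈ 237,848.3 × g
Target RCF = 1.1 × 237,848.3 ≈ 261,633.1 × g
Your rotor: r = 560 mm / 2 = 280 mm = 28 cm
261,633.1 = 11.18 × 28 × (N/1000)²
(N/1000)² = 261,633.1 / 313.04 = 835.7817
N = 1000 × √835.7817 ≈ 28,909.9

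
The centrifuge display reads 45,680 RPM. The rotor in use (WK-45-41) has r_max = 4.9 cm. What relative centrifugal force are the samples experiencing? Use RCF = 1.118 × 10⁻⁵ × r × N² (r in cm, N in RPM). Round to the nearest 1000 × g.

≈ 114000 ×g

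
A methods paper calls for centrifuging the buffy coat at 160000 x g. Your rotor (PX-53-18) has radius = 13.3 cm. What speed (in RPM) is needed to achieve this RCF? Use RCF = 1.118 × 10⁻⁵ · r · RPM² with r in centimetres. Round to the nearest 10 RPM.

RCF = 1.118 × 10⁻⁵ × r × N²
160,000 = 1.118 × 10⁻⁵ × 13.3 × N²
N² = 160,000 / (14.8694 × 10⁻⁵) = 1,076,035,348
N ≈ √1,076,035,348 ≈ 32,803.0

N ≈ 32800 RPM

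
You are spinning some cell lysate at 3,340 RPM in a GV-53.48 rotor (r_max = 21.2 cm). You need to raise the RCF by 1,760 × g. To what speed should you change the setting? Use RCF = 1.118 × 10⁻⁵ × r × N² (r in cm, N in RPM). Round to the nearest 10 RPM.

Current RCF = 1.118 × 10⁻⁵ × 21.2 × (3340)² = 1.118 × 10⁻⁵ × 21.2 × 11,155,600 ≈ 2,644.1 × g
Target RCF = 2,644.1 + 1,760 = 4,404.1 × g
N² = 4,404.1 / (23.7016 × 10⁻⁵) = 18,581,446
N ≈ √18,581,446 ≈ 4,310.6

≈ 4310 RPM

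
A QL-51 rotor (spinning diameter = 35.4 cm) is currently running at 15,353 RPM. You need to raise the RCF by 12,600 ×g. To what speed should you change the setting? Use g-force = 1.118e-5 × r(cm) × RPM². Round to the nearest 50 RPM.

N₂ ≈ 17300 RPM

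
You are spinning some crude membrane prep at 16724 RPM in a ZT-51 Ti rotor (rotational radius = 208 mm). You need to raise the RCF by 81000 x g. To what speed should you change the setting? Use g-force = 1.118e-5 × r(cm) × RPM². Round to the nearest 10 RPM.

r = 208 mm = 20.8 cm
Current RCF = 1.118 × 10⁻⁵ × 20.8 × (16724)² = 1.118 × 10⁻⁵ × 20.8 × 279,692,176 ≈ 65,040.7 × g
Target RCF = 65,040.7 + 81,000 = 146,040.7 × g
N² = 146,040.7 / (23.2544 × 10⁻⁵) = 628,013,193
N ≈ √628,013,193 ≈ 25,060.2

25060 RPM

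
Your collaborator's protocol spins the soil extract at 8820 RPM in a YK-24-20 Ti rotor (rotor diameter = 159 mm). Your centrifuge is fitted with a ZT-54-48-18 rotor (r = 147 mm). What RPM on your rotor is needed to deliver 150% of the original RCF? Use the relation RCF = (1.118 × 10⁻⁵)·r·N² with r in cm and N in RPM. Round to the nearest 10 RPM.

7940 RPM

Original rotor: r = 159 mm / 2 = 79.5 mm = 7.95 cm
RCF_original = 1.118 × 10⁻⁵ × 7.95 × (8820)² = 1.118 × 10⁻⁵ × 7.95 × 77,792,400 ≈ 6,914.3 × g
Target RCF = 1.5 × 6,914.3 ≈ 10,371.5 × g
Your rotor: r = 147 mm = 14.7 cm
10,371.5 = 1.118 × 10⁻⁵ × 14.7 × N²
N² = 10,371.5 / (16.4346 × 10⁻⁵) = 63,107,712
N ≈ √63,107,712 ≈ 7,944.0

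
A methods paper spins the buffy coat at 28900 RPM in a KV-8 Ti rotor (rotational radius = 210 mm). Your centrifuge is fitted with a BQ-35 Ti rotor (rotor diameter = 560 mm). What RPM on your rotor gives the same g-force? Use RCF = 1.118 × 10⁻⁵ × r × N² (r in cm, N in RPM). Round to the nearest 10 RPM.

25030 RPM

Original rotor: r = 210 mm = 21.0 cm
RCF = 1.118 × 10⁻⁵ × r × N²
RCF_original = 1.118 × 10⁻⁵ × 21 × (28900)² = 1.118 × 10⁻⁵ × 21 × 835,210,000 ≈ 196,090.6 × g
Your rotor: r = 560 mm / 2 = 280 mm = 28 cm
196,090.6 = 1.118 × 10⁻⁵ × 28 × N²
N² = 196,090.6 / (31.304 × 10⁻⁵) = 626,407,488
N ≈ √626,407,488 ≈ 25,028.1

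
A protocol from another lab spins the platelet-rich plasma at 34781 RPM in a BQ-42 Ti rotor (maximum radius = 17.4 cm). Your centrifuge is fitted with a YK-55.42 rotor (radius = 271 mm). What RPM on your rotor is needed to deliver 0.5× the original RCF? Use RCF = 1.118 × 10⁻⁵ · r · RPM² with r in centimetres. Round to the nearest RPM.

19707 RPM

RCF_original = 1.118 × 10⁻⁵ × 17.4 × (34781)² = 1.118 × 10⁻⁵ × 17.4 × 1,209,717,961 ≈ 235,328.9 × g
Target RCF = 0.5 × 235,328.9 ≈ 117,664.4 × g
Your rotor: r = 271 mm = 27.1 cm
117,664.4 = 1.118 × 10⁻⁵ × 27.1 × N²
N² = 117,664.4 / (30.2978 × 10⁻⁵) = 388,359,551
N ≈ √388,359,551 ≈ 19,706.8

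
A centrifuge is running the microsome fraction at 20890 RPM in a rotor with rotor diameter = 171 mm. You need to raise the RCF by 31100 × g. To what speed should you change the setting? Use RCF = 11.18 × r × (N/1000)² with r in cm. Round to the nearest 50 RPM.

27600 RPM

r = 171 mm / 2 = 85.5 mm = 8.55 cm
Current RCF = 11.18 × 8.55 × (20.89)² = 11.18 × 8.55 × 436.3921 ≈ 41,714.3 × g
Target RCF = 41,714.3 + 31,100 = 72,814.3 × g
(N/1000)² = 72,814.3 / 95.589 = 761.7435
N = 1000 × √761.7435 ≈ 27,599.7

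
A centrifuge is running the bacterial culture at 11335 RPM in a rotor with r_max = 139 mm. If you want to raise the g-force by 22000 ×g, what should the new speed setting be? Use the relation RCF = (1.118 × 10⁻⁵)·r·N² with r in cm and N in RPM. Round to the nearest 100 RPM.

r = 139 mm = 13.9 cm
Current RCF = 1.118 × 10⁻⁵ × 13.9 × (11335)² = 1.118 × 10⁻⁵ × 13.9 × 128,482,225 ≈ 19,966.4 × g
Target RCF = 19,966.4 + 22,000 = 41,966.4 × g
N² = 41,966.4 / (15.5402 × 10⁻⁵) = 270,050,578
N ≈ √270,050,578 ≈ 16,433.2

16400 RPM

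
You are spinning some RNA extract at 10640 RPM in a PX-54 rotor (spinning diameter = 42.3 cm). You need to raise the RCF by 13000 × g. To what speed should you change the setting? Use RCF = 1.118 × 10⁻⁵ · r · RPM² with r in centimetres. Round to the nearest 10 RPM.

r = 42.3 / 2 = 21.15 cm
Current RCF = 1.118 × 10⁻⁵ × 21.15 × (10640)² = 1.118 × 10⁻⁵ × 21.15 × 113,209,600 ≈ 26,769.2 × g
Target RCF = 26,769.2 + 13,000 = 39,769.2 × g
N² = 39,769.2 / (23.6457 × 10⁻⁵) = 168,187,873
N ≈ √168,187,873 ≈ 12,968.7

≈ 12970 RPM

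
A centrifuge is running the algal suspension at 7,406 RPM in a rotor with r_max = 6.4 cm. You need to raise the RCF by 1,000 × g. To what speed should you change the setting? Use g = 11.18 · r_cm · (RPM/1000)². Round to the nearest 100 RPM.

8300 RPM

Current RCF = 11.18 × 6.4 × (7.406)² = 11.18 × 6.4 × 54.848836 ≈ 3,924.5 × g
Target RCF = 3,924.5 + 1,000 = 4,924.5 × g
(N/1000)² = 4,924.5 / 71.552 = 68.82407
N = 1000 × √68.82407 ≈ 8,296.0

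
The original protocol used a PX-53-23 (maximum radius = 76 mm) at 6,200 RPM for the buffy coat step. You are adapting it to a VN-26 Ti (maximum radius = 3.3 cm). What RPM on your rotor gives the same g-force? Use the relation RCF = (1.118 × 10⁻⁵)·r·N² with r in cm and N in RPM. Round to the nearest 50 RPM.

Original rotor: r = 76 mm = 7.6 cm
RCF_original = 1.118 × 10⁻⁵ × 7.6 × (6200)² = 1.118 × 10⁻⁵ × 7.6 × 38,440,000 ≈ 3,266.2 × g
3,266.2 = 1.118 × 10⁻⁵ × 3.3 × N²
N² = 3,266.2 / (3.6894 × 10⁻⁵) = 88,529,300
N ≈ √88,529,300 ≈ 9,409.0

9400 RPM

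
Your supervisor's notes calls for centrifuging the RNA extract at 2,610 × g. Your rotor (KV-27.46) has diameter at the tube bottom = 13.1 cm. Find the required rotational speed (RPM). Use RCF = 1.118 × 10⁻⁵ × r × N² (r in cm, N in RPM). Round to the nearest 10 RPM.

r = 13.1 / 2 = 6.55 cm
RCF = 1.118 × 10⁻⁵ × r × N²
2,610 = 1.118 × 10⁻⁵ × 6.55 × N²
N² = 2,610 / (7.3229 × 10⁻⁵) = 35,641,617
N ≈ √35,641,617 ≈ 5,970.1

5970 RPM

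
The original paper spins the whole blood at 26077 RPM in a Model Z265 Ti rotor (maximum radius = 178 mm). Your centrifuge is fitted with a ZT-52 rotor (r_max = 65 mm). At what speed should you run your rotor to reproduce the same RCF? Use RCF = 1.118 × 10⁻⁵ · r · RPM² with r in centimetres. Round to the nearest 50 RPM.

43150 RPM

Original rotor: r = 178 mm = 17.8 cm
RCF = 1.118 × 10⁻⁵ × r × N²
RCF_original = 1.118 × 10⁻⁵ × 17.8 × (26077)² = 1.118 × 10⁻⁵ × 17.8 × 680,009,929 ≈ 135,324.7 × g
Your rotor: r = 65 mm = 6.5 cm
135,324.7 = 1.118 × 10⁻⁵ × 6.5 × N²
N² = 135,324.7 / (7.267 × 10⁻⁵) = 1,862,181,093
N ≈ √1,862,181,093 ≈ 43,153.0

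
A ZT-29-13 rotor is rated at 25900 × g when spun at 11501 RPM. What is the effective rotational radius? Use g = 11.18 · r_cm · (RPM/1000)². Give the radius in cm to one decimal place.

25900 = 11.18 × r × (11.501)²
r = 25900 / (11.18 × 132.273001) = 25900 / 1478.812 ≈ 17.514 cm

≈ 17.5 cm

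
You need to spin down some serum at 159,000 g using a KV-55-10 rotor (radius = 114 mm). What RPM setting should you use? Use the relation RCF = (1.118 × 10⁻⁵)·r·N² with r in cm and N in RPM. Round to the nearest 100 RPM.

r = 114 mm = 11.4 cm
159,000 = 1.118 × 10⁻⁵ × 11.4 × N²
N² = 159,000 / (12.7452 × 10⁻⁵) = 1,247,528,481
N ≈ √1,247,528,481 ≈ 35,320.4

≈ 35300 RPM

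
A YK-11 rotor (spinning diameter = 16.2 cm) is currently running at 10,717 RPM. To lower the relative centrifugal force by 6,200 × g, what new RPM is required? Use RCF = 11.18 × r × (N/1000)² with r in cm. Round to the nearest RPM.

N₂ ≈ 6811 RPM

r = 16.2 / 2 = 8.1 cm
Current RCF = 11.18 × 8.1 × (10.717)² = 11.18 × 8.1 × 114.854089 ≈ 10,401 × g
Target RCF = 10,401 − 6,200 = 4,201 × g
(N/1000)² = 4,201 / 90.558 = 46.39016
N = 1000 × √46.39016 ≈ 6,811.0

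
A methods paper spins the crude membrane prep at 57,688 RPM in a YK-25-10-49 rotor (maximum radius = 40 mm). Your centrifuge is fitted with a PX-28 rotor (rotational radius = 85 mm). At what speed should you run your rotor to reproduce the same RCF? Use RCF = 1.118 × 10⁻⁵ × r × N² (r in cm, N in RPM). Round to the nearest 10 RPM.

39570 RPM

Original rotor: r = 40 mm = 4.0 cm
RCF = 1.118 × 10⁻⁵ × r × N²
RCF_original = 1.118 × 10⁻⁵ × 4 × (57688)² = 1.118 × 10⁻⁵ × 4 × 3,327,905,344 ≈ 148,823.9 × g
Your rotor: r = 85 mm = 8.5 cm
148,823.9 = 1.118 × 10⁻⁵ × 8.5 × N²
N² = 148,823.9 / (9.503 × 10⁻⁵) = 1,566,072,819
N ≈ √1,566,072,819 ≈ 39,573.6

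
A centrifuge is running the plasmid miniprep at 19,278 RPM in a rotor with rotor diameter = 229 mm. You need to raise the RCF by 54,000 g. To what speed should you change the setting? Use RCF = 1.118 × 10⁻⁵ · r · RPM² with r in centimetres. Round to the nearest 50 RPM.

N₂ ≈ 28150 RPM

r = 229 mm / 2 = 114.5 mm = 11.45 cm
Current RCF = 1.118 × 10⁻⁵ × 11.45 × (19278)² = 1.118 × 10⁻⁵ × 11.45 × 371,641,284 ≈ 47,574.2 × g
Target RCF = 47,574.2 + 54,000 = 101,574.2 × g
N² = 101,574.2 / (12.8011 × 10⁻⁵) = 793,480,248
N ≈ √793,480,248 ≈ 28,168.8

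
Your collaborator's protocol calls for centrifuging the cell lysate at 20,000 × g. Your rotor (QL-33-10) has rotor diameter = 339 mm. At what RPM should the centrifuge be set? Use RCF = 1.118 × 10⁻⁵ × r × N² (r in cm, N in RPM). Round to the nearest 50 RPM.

r = 339 mm / 2 = 169.5 mm = 16.95 cm
20,000 = 1.118 × 10⁻⁵ × 16.95 × N²
N² = 20,000 / (18.9501 × 10⁻⁵) = 105,540,340
N ≈ √105,540,340 ≈ 10,273.3

10250 RPM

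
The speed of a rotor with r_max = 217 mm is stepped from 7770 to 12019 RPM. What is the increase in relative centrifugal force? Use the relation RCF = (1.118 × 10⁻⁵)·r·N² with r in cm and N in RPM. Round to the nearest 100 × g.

r = 217 mm = 21.7 cm
RCF₁ = 1.118 × 10⁻⁵ × 21.7 × (7770)² = 1.118 × 10⁻⁵ × 21.7 × 60,372,900 ≈ 14,646.8 × g
RCF₂ = 1.118 × 10⁻⁵ × 21.7 × (12019)² = 1.118 × 10⁻⁵ × 21.7 × 144,456,361 ≈ 35,046 × g
Increase = 35,046 − 14,646.8 = 20,399.2

20400 ×g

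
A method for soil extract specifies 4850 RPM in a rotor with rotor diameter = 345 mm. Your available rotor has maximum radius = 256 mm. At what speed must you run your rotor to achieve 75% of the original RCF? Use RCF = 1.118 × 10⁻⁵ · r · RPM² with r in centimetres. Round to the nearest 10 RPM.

Original rotor: r = 345 mm / 2 = 172.5 mm = 17.25 cm
RCF_original = 1.118 × 10⁻⁵ × 17.25 × (4850)² = 1.118 × 10⁻⁵ × 17.25 × 23,522,500 ≈ 4,536.4 × g
Target RCF = 0.75 × 4,536.4 ≈ 3,402.3 × g
Your rotor: r = 256 mm = 25.6 cm
3,402.3 = 1.118 × 10⁻⁵ × 25.6 × N²
N² = 3,402.3 / (28.6208 × 10⁻⁵) = 11,887,508
N ≈ √11,887,508 ≈ 3,447.8

3450 RPM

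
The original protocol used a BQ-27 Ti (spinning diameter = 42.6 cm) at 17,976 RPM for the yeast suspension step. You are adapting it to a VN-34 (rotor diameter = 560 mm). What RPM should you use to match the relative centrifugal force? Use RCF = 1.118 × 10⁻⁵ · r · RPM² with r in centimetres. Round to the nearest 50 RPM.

15700 RPM

Original rotor: r = 42.6 / 2 = 21.3 cm
RCF_original = 1.118 × 10⁻⁵ × 21.3 × (17976)² = 1.118 × 10⁻⁵ × 21.3 × 323,136,576 ≈ 76,949.8 × g
Your rotor: r = 560 mm / 2 = 280 mm = 28 cm
76,949.8 = 1.118 × 10⁻⁵ × 28 × N²
N² = 76,949.8 / (31.304 × 10⁻⁵) = 245,814,592
N ≈ √245,814,592 ≈ 15,678.5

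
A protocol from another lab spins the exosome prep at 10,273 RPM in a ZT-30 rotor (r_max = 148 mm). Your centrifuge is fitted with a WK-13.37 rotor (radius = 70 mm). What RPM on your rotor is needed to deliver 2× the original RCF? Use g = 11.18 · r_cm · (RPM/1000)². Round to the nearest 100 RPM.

≈ 21100 RPM

Original rotor: r = 148 mm = 14.8 cm
RCF_original = 11.18 × 14.8 × (10.273)² = 11.18 × 14.8 × 105.534529 ≈ 17,462.2 × g
Target RCF = 2 × 17,462.2 ≈ 34,924.4 × g
Your rotor: r = 70 mm = 7.0 cm
34,924.4 = 11.18 × 7 × (N/1000)²
(N/1000)² = 34,924.4 / 78.26 = 446.2612
N = 1000 × √446.2612 ≈ 21,124.9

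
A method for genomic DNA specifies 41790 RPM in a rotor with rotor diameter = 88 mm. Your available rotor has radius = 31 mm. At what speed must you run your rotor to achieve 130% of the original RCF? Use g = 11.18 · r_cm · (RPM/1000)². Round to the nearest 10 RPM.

Original rotor: r = 88 mm / 2 = 44 mm = 4.4 cm
RCF_original = 11.18 × 4.4 × (41.79)² = 11.18 × 4.4 × 1,746.4041 ≈ 85,909.1 × g
Target RCF = 1.3 × 85,909.1 ≈ 111,681.8 × g
Your rotor: r = 31 mm = 3.1 cm
111,681.8 = 11.18 × 3.1 × (N/1000)²
(N/1000)² = 111,681.8 / 34.658 = 3222.396
N = 1000 × √3222.396 ≈ 56,766.2

≈ 56770 RPM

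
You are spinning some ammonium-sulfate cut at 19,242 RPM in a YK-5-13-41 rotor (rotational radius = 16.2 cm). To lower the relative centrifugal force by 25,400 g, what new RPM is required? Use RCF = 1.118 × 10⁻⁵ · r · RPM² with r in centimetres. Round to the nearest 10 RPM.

Current RCF = 1.118 × 10⁻⁵ × 16.2 × (19242)² = 1.118 × 10⁻⁵ × 16.2 × 370,254,564 ≈ 67,059 × g
Target RCF = 67,059 − 25,400 = 41,659 × g
N² = 41,659 / (18.1116 × 10⁻⁵) = 230,012,809
N ≈ √230,012,809 ≈ 15,166.2

N₂ ≈ 15170 RPM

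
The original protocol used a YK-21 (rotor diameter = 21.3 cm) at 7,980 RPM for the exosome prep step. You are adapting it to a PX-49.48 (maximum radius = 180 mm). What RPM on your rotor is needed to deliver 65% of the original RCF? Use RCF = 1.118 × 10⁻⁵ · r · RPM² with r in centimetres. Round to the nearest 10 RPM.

≈ 4950 RPM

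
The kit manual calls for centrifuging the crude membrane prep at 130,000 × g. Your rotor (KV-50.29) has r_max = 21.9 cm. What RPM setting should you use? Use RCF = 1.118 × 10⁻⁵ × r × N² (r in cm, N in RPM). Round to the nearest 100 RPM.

N ≈ 23000 RPM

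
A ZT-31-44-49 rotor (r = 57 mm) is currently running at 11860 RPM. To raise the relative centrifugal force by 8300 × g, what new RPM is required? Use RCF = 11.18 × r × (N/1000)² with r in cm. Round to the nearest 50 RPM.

r = 57 mm = 5.7 cm
Current RCF = 11.18 × 5.7 × (11.86)² = 11.18 × 5.7 × 140.6596 ≈ 8,963.7 × g
Target RCF = 8,963.7 + 8,300 = 17,263.7 × g
(N/1000)² = 17,263.7 / 63.726 = 270.9051
N = 1000 × √270.9051 ≈ 16,459.2

N₂ ≈ 16450 RPM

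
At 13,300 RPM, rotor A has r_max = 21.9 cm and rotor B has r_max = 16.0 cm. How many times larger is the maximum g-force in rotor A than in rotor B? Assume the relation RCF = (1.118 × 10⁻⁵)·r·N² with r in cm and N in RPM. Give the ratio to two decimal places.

1.37

At fixed N, RCF ∝ r, so RCF_A/RCF_B = r_A/r_B = 21.9 / 16.0 = 1.3687.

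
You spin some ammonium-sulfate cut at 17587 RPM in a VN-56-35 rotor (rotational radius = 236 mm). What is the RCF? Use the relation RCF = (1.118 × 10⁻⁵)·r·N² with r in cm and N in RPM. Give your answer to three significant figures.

≈ 81600 g

r = 236 mm = 23.6 cm
RCF = 1.118 × 10⁻⁵ × 23.6 × (17587)² = 1.118 × 10⁻⁵ × 23.6 × 309,302,569 ≈ 81,608.9 × g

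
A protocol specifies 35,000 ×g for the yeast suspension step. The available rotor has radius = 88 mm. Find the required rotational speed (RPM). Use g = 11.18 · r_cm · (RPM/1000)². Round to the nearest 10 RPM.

r = 88 mm = 8.8 cm
35,000 = 11.18 × 8.8 × (N/1000)²
(N/1000)² = 35,000 / 98.384 = 355.7489
N = 1000 × √355.7489 ≈ 18,861.3

≈ 18860 RPM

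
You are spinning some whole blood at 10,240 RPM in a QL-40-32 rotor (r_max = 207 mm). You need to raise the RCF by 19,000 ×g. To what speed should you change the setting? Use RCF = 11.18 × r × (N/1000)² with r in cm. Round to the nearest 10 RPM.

N₂ ≈ 13670 RPM

r = 207 mm = 20.7 cm
Current RCF = 11.18 × 20.7 × (10.24)² = 11.18 × 20.7 × 104.8576 ≈ 24,266.8 × g
Target RCF = 24,266.8 + 19,000 = 43,266.8 × g
(N/1000)² = 43,266.8 / 231.426 = 186.9574
N = 1000 × √186.9574 ≈ 13,673.2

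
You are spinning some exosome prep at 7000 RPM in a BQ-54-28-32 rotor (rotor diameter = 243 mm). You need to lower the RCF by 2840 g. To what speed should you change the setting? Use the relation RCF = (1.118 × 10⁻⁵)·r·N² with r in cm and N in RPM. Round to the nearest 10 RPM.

5300 RPM

r = 243 mm / 2 = 121.5 mm = 12.15 cm
Current RCF = 1.118 × 10⁻⁵ × 12.15 × (7000)² = 1.118 × 10⁻⁵ × 12.15 × 49,000,000 ≈ 6,656 × g
Target RCF = 6,656 − 2,840 = 3,816 × g
N² = 3,816 / (13.5837 × 10⁻⁵) = 28,092,493
N ≈ √28,092,493 ≈ 5,300.2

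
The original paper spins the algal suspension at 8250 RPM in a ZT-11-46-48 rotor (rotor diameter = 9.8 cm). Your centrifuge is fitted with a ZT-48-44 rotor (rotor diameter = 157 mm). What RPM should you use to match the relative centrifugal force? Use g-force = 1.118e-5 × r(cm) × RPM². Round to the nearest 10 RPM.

6520 RPM

Original rotor: r = 9.8 / 2 = 4.9 cm
RCF_original = 1.118 × 10⁻⁵ × 4.9 × (8250)² = 1.118 × 10⁻⁵ × 4.9 × 68,062,500 ≈ 3,728.6 × g
Your rotor: r = 157 mm / 2 = 78.5 mm = 7.85 cm
3,728.6 = 1.118 × 10⁻⁵ × 7.85 × N²
N² = 3,728.6 / (8.7763 × 10⁻⁵) = 42,484,874
N ≈ √42,484,874 ≈ 6,518.0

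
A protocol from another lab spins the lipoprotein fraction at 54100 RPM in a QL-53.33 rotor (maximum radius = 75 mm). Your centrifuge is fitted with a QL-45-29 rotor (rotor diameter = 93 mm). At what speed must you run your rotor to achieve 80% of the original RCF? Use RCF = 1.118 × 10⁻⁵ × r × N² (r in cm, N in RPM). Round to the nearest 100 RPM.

≈ 61500 RPM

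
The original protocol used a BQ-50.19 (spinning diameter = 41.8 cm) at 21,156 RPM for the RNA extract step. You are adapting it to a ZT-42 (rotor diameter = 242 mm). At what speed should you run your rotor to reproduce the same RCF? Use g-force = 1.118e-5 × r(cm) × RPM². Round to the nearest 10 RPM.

Original rotor: r = 41.8 / 2 = 20.9 cm
RCF = 1.118 × 10⁻⁵ × r × N²
RCF_original = 1.118 × 10⁻⁵ × 20.9 × (21156)² = 1.118 × 10⁻⁵ × 20.9 × 447,576,336 ≈ 104,581.6 × g
Your rotor: r = 242 mm / 2 = 121 mm = 12.1 cm
104,581.6 = 1.118 × 10⁻⁵ × 12.1 × N²
N² = 104,581.6 / (13.5278 × 10⁻⁵) = 773,086,533
N ≈ √773,086,533 ≈ 27,804.4

27800 RPM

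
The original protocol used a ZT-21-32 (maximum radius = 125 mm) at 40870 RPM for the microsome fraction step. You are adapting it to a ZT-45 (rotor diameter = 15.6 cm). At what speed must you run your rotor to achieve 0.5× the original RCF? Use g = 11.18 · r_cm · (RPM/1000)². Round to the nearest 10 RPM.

Original rotor: r = 125 mm = 12.5 cm
RCF = 11.18 × r × (N/1000)²
RCF_original = 11.18 × 12.5 × (40.87)² = 11.18 × 12.5 × 1,670.3569 ≈ 233,432.4 × g
Target RCF = 0.5 × 233,432.4 ≈ 116,716.2 × g
Your rotor: r = 15.6 / 2 = 7.8 cm
116,716.2 = 11.18 × 7.8 × (N/1000)²
(N/1000)² = 116,716.2 / 87.204 = 1338.427
N = 1000 × √1338.427 ≈ 36,584.5

≈ 36580 RPM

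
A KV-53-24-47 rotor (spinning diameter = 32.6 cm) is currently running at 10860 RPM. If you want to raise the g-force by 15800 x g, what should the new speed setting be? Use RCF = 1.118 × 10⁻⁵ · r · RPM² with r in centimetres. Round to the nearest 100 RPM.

r = 32.6 / 2 = 16.3 cm
Current RCF = 1.118 × 10⁻⁵ × 16.3 × (10860)² = 1.118 × 10⁻⁵ × 16.3 × 117,939,600 ≈ 21,492.6 × g
Target RCF = 21,492.6 + 15,800 = 37,292.6 × g
N² = 37,292.6 / (18.2234 × 10⁻⁵) = 204,641,285
N ≈ √204,641,285 ≈ 14,305.3

≈ 14300 RPM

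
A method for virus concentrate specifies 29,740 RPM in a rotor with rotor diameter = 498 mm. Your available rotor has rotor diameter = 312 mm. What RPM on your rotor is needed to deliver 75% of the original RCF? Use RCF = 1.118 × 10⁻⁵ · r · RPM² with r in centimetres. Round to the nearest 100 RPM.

Original rotor: r = 498 mm / 2 = 249 mm = 24.9 cm
RCF_original = 1.118 × 10⁻⁵ × 24.9 × (29740)² = 1.118 × 10⁻⁵ × 24.9 × 884,467,600 ≈ 246,219.9 × g
Target RCF = 0.75 × 246,219.9 ≈ 184,664.9 × g
Your rotor: r = 312 mm / 2 = 156 mm = 15.6 cm
184,664.9 = 1.118 × 10⁻⁵ × 15.6 × N²
N² = 184,664.9 / (17.4408 × 10⁻⁵) = 1,058,809,802
N ≈ √1,058,809,802 ≈ 32,539.4

≈ 32500 RPM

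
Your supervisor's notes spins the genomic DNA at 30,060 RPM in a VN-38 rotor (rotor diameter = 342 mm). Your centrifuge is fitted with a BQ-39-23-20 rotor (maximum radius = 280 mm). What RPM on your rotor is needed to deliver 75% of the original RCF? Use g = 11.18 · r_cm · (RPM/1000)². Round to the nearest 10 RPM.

Original rotor: r = 342 mm / 2 = 171 mm = 17.1 cm
RCF_original = 11.18 × 17.1 × (30.06)² = 11.18 × 17.1 × 903.6036 ≈ 172,749.1 × g
Target RCF = 0.75 × 172,749.1 ≈ 129,561.8 × g
Your rotor: r = 280 mm = 28.0 cm
129,561.8 = 11.18 × 28 × (N/1000)²
(N/1000)² = 129,561.8 / 313.04 = 413.8826
N = 1000 × √413.8826 ≈ 20,344.1

≈ 20340 RPM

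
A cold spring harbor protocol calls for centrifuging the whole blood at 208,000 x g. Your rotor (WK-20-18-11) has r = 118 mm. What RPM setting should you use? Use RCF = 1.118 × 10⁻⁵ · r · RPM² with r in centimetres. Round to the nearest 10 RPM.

≈ 39710 RPM

r = 118 mm = 11.8 cm
208,000 = 1.118 × 10⁻⁵ × 11.8 × N²
N² = 208,000 / (13.1924 × 10⁻⁵) = 1,576,665,353
N ≈ √1,576,665,353 ≈ 39,707.2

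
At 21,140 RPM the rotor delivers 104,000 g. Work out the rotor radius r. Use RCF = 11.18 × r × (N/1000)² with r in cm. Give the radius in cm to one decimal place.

104000 = 11.18 × r × (21.14)²
r = 104000 / (11.18 × 446.8996) = 104000 / 4996.338 ≈ 20.815 cm

r ≈ 20.8 cm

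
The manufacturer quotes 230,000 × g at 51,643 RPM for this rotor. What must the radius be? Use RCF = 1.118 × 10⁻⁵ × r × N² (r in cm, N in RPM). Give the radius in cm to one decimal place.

≈ 7.7 cm

RCF = 1.118 × 10⁻⁵ × r × N²
230000 = 1.118 × 10⁻⁵ × r × (51643)²
r = 230000 / (1.118 × 10⁻⁵ × 2,666,999,449) = 230000 / 29817.05 ≈ 7.714 cm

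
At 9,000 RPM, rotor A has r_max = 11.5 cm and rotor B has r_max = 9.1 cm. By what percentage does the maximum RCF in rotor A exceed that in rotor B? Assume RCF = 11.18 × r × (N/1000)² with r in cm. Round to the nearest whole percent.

At equal RPM, RCF scales linearly with r: ratio = 11.5 / 9.1 = 1.2637.
So rotor A delivers 26.4% more g-force.

26%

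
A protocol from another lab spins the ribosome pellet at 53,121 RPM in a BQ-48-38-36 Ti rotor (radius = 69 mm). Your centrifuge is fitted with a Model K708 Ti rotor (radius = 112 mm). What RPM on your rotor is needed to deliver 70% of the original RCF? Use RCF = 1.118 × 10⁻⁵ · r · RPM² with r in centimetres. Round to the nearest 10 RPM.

Original rotor: r = 69 mm = 6.9 cm
RCF_original = 1.118 × 10⁻⁵ × 6.9 × (53121)² = 1.118 × 10⁻⁵ × 6.9 × 2,821,840,641 ≈ 217,682.4 × g
Target RCF = 0.7 × 217,682.4 ≈ 152,377.7 × g
Your rotor: r = 112 mm = 11.2 cm
152,377.7 = 1.118 × 10⁻⁵ × 11.2 × N²
N² = 152,377.7 / (12.5216 × 10⁻⁵) = 1,216,918,764
N ≈ √1,216,918,764 ≈ 34,884.4

≈ 34880 RPM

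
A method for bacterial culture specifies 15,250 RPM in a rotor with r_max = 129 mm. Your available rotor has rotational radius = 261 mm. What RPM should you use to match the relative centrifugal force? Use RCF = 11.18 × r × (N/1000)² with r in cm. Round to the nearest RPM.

≈ 10721 RPM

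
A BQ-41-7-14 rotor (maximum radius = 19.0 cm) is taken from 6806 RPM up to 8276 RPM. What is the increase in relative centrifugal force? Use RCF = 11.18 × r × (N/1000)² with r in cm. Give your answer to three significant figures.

≈ 4710 ×g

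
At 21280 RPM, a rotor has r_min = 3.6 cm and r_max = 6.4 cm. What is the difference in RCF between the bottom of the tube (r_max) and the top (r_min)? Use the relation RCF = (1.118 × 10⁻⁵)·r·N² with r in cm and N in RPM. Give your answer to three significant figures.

≈ 14200 g

RCF_max = 1.118 × 10⁻⁵ × 6.4 × (21280)² = 1.118 × 10⁻⁵ × 6.4 × 452,838,400 ≈ 32,401.5 × g
RCF_min = 1.118 × 10⁻⁵ × 3.6 × (21280)² = 1.118 × 10⁻⁵ × 3.6 × 452,838,400 ≈ 18,225.8 × g
ΔRCF = 32,401.5 − 18,225.8 = 14,175.7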